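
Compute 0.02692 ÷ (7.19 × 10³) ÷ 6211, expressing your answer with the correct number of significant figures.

0.02692 ÷ (7.19 × 10³) ÷ 6211 = 6.02815812674 × 10^-10…
Multiplication/division keeps the fewest significant figures: 0.02692 → 4 s.f., 7.19 × 10³ → 3 s.f., 6211 → 4 s.f.; limit is 3.
Rounded to 3 significant figures: 6.03 × 10⁻¹⁰.

6.03 × 10⁻¹⁰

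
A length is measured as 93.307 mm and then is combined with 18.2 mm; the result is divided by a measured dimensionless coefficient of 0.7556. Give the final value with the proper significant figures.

147.6 mm

93.307 mm + 18.2 mm = 111.507 mm; the sum is limited to 1 decimal place (4 s.f.).
Carrying full precision, 111.507 ÷ 0.7556 = 147.574113287… mm; 0.7556 has 4 s.f., so the result keeps min(4, 4) = 4 s.f.
Rounded to 4 significant figures: 147.6 mm.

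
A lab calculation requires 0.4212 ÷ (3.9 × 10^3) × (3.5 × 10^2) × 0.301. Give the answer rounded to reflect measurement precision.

0.011

0.4212 ÷ (3.9 × 10^3) × (3.5 × 10^2) × 0.301 = 0.0113778
Multiplication/division keeps the fewest significant figures: 0.4212 → 4 s.f., 3.9 × 10^3 → 2 s.f., 3.5 × 10^2 → 2 s.f., 0.301 → 3 s.f.; limit is 2.
Rounded to 2 significant figures: 0.011.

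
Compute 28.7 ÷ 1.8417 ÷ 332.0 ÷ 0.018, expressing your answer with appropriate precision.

2.6

28.7 ÷ 1.8417 ÷ 332.0 ÷ 0.018 = 2.60766873398…
Multiplication/division keeps the fewest significant figures: 28.7 → 3 s.f., 1.8417 → 5 s.f., 332.0 → 4 s.f., 0.018 → 2 s.f.; limit is 2.
Rounded to 2 significant figures: 2.6.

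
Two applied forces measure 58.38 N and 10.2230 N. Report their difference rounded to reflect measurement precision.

58.38 N − 10.2230 N = 48.1570 N.
Addition/subtraction keeps the fewest decimal places: 58.38 → 2 decimal places, 10.2230 → 4 decimal places; limit is 2.
Rounded to 2 decimal places: 48.16 N.

48.16 N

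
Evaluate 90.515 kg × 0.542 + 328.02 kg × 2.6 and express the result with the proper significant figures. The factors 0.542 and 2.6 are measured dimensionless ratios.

90.515 × 0.542 = 49.05913 → 49.1 kg (3 s.f., last digit at the 10^-1 place).
328.02 × 2.6 = 852.852 → 8.5 × 10² kg (2 s.f., last digit at the 10^1 place).
Sum: 901.91113 kg; keep the coarser place, 10^1.
Result: 9.0 × 10² kg.

9.0 × 10² kg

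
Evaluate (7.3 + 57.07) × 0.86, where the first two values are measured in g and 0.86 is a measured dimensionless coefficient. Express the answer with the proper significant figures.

7.3 g + 57.07 g = 64.37 g; the sum is limited to 1 decimal place (3 s.f.).
Carrying full precision, 64.37 × 0.86 = 55.3582 g; 0.86 has 2 s.f., so the result keeps min(3, 2) = 2 s.f.
Rounded to 2 significant figures: 55 g.

55 g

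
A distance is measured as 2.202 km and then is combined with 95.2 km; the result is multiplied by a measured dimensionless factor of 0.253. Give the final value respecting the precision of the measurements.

24.6 km

2.202 km + 95.2 km = 97.402 km; the sum is limited to 1 decimal place (3 s.f.).
Carrying full precision, 97.402 × 0.253 = 24.642706 km; 0.253 has 3 s.f., so the result keeps min(3, 3) = 3 s.f.
Rounded to 3 significant figures: 24.6 km.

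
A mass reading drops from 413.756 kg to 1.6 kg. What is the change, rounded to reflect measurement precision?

412.2 kg

413.756 kg − 1.6 kg = 412.156 kg.
Addition/subtraction keeps the fewest decimal places: 413.756 → 3 decimal places, 1.6 → 1 decimal place; limit is 1.
Rounded to 1 decimal place: 412.2 kg.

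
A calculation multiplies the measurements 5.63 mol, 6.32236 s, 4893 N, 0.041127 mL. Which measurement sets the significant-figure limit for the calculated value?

5.63 mol → 3 s.f.; 6.32236 s → 6 s.f.; 4893 N → 4 s.f.; 0.041127 mL → 5 s.f.
The fewest is 3 significant figures, from 5.63 mol.

5.63 mol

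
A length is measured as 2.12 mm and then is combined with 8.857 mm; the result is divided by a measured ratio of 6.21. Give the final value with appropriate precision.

2.12 mm + 8.857 mm = 10.977 mm; the sum is limited to 2 decimal places (4 s.f.).
Carrying full precision, 10.977 ÷ 6.21 = 1.76763285024… mm; 6.21 has 3 s.f., so the result keeps min(4, 3) = 3 s.f.
Rounded to 3 significant figures: 1.77 mm.

1.77 mm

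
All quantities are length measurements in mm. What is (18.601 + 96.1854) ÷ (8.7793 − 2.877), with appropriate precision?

19.45

18.601 + 96.1854 = 114.7864, limited to 3 d.p. → 6 s.f.; 8.7793 − 2.877 = 5.9023, limited to 3 d.p. → 4 s.f.
Carrying full precision, 114.7864 ÷ 5.9023 = 19.4477407112…; keep min(6, 4) = 4 s.f.
Rounded to 4 significant figures: 19.45.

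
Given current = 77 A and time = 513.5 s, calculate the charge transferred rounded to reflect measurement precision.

4.0 × 10⁴ C

charge transferred = 77 A × 513.5 s = 39539.5 C.
77 has 2 significant figures; 513.5 has 4.
Division/multiplication keeps the fewest: 2 significant figures.
Rounded: 4.0 × 10⁴ C.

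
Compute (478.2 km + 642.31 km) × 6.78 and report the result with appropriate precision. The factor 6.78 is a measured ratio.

478.2 km + 642.31 km = 1120.51 km; the sum is limited to 1 decimal place (5 s.f.).
Carrying full precision, 1120.51 × 6.78 = 7597.0578 km; 6.78 has 3 s.f., so the result keeps min(5, 3) = 3 s.f.
Rounded to 3 significant figures: 7.60 × 10^3 km.

7.60 × 10^3 km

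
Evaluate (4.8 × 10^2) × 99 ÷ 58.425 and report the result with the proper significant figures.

8.1 × 10^2

(4.8 × 10^2) × 99 ÷ 58.425 = 813.350449294…
Multiplication/division keeps the fewest significant figures: 4.8 × 10^2 → 2 s.f., 99 → 2 s.f., 58.425 → 5 s.f.; limit is 2.
Rounded to 2 significant figures: 8.1 × 10^2.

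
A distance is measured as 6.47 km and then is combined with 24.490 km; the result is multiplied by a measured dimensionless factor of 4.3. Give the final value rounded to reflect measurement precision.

1.3 × 10² km

6.47 km + 24.490 km = 30.960 km; the sum is limited to 2 decimal places (4 s.f.).
Carrying full precision, 30.960 × 4.3 = 133.128 km; 4.3 has 2 s.f., so the result keeps min(4, 2) = 2 s.f.
Rounded to 2 significant figures: 1.3 × 10² km.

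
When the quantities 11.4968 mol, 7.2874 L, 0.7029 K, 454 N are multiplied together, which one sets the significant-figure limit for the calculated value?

454 N

11.4968 mol → 6 s.f.; 7.2874 L → 5 s.f.; 0.7029 K → 4 s.f.; 454 N → 3 s.f.
The fewest is 3 significant figures, from 454 N.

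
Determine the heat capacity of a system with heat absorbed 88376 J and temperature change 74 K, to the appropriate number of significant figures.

1.2 × 10³ J/K

heat capacity = 88376 J ÷ 74 K = 1194.27027027… J/K.
88376 has 5 significant figures; 74 has 2.
Division/multiplication keeps the fewest: 2 significant figures.
Rounded: 1.2 × 10³ J/K.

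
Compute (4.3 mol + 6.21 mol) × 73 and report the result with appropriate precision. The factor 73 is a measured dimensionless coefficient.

4.3 mol + 6.21 mol = 10.51 mol; the sum is limited to 1 decimal place (3 s.f.).
Carrying full precision, 10.51 × 73 = 767.23 mol; 73 has 2 s.f., so the result keeps min(3, 2) = 2 s.f.
Rounded to 2 significant figures: 7.7 × 10² mol.

7.7 × 10² mol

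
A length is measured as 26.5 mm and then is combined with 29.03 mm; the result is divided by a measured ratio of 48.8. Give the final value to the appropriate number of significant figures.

1.14 mm

26.5 mm + 29.03 mm = 55.53 mm; the sum is limited to 1 decimal place (3 s.f.).
Carrying full precision, 55.53 ÷ 48.8 = 1.13790983607… mm; 48.8 has 3 s.f., so the result keeps min(3, 3) = 3 s.f.
Rounded to 3 significant figures: 1.14 mm.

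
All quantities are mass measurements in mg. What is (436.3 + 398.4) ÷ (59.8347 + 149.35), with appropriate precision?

436.3 + 398.4 = 834.7, limited to 1 d.p. → 4 s.f.; 59.8347 + 149.35 = 209.1847, limited to 2 d.p. → 5 s.f.
Carrying full precision, 834.7 ÷ 209.1847 = 3.99025358929…; keep min(4, 5) = 4 s.f.
Rounded to 4 significant figures: 3.990.

3.990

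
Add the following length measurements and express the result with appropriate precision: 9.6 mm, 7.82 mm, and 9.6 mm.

9.6 mm + 7.82 mm + 9.6 mm = 27.02 mm.
Addition/subtraction keeps the fewest decimal places: 9.6 → 1 decimal place, 7.82 → 2 decimal places, 9.6 → 1 decimal place; limit is 1.
Rounded to 1 decimal place: 27.0 mm.

27.0 mm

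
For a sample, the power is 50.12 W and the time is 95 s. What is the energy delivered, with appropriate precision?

energy delivered = 50.12 W × 95 s = 4761.4 J.
50.12 has 4 significant figures; 95 has 2.
Division/multiplication keeps the fewest: 2 significant figures.
Rounded: 4.8 × 10³ J.

4.8 × 10³ J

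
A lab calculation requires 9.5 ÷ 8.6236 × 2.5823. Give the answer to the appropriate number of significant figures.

9.5 ÷ 8.6236 × 2.5823 = 2.84473421773…
Multiplication/division keeps the fewest significant figures: 9.5 → 2 s.f., 8.6236 → 5 s.f., 2.5823 → 5 s.f.; limit is 2.
Rounded to 2 significant figures: 2.8.

2.8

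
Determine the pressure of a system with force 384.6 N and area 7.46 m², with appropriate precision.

51.6 Pa

pressure = 384.6 N ÷ 7.46 m² = 51.5549597855… Pa.
384.6 has 4 significant figures; 7.46 has 3.
Division/multiplication keeps the fewest: 3 significant figures.
Rounded: 51.6 Pa.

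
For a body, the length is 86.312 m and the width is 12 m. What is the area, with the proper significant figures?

area = 86.312 m × 12 m = 1035.744 m².
86.312 has 5 significant figures; 12 has 2.
Division/multiplication keeps the fewest: 2 significant figures.
Rounded: 1.0 × 10^3 m².

1.0 × 10^3 m²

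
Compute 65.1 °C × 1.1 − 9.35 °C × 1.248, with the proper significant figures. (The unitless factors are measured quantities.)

60. °C

65.1 × 1.1 = 71.61 → 72 °C (2 s.f., last digit at the 10^0 place).
9.35 × 1.248 = 11.6688 → 11.7 °C (3 s.f., last digit at the 10^-1 place).
Difference: 59.9412 °C; keep the coarser place, 10^0.
Result: 60. °C.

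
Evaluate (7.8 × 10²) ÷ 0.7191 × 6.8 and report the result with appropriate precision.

7.4 × 10³

(7.8 × 10²) ÷ 0.7191 × 6.8 = 7375.88652482…
Multiplication/division keeps the fewest significant figures: 7.8 × 10² → 2 s.f., 0.7191 → 4 s.f., 6.8 → 2 s.f.; limit is 2.
Rounded to 2 significant figures: 7.4 × 10³.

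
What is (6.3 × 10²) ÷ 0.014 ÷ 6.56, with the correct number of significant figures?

(6.3 × 10²) ÷ 0.014 ÷ 6.56 = 6859.75609756…
Multiplication/division keeps the fewest significant figures: 6.3 × 10² → 2 s.f., 0.014 → 2 s.f., 6.56 → 3 s.f.; limit is 2.
Rounded to 2 significant figures: 6.9 × 10³.

6.9 × 10³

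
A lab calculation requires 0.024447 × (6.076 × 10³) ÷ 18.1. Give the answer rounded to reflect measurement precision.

0.024447 × (6.076 × 10³) ÷ 18.1 = 8.20662828729…
Multiplication/division keeps the fewest significant figures: 0.024447 → 5 s.f., 6.076 × 10³ → 4 s.f., 18.1 → 3 s.f.; limit is 3.
Rounded to 3 significant figures: 8.21.

8.21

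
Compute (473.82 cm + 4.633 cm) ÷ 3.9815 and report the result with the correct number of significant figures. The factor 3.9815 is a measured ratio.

473.82 cm + 4.633 cm = 478.453 cm; the sum is limited to 2 decimal places (5 s.f.).
Carrying full precision, 478.453 ÷ 3.9815 = 120.169031772… cm; 3.9815 has 5 s.f., so the result keeps min(5, 5) = 5 s.f.
Rounded to 5 significant figures: 120.17 cm.

120.17 cm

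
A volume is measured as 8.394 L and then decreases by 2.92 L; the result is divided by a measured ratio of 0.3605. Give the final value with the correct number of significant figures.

15.2 L

8.394 L − 2.92 L = 5.474 L; the difference is limited to 2 decimal places (3 s.f.).
Carrying full precision, 5.474 ÷ 0.3605 = 15.1844660194… L; 0.3605 has 4 s.f., so the result keeps min(3, 4) = 3 s.f.
Rounded to 3 significant figures: 15.2 L.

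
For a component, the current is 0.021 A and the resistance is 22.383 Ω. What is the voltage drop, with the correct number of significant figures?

voltage drop = 0.021 A × 22.383 Ω = 0.470043 V.
0.021 has 2 significant figures; 22.383 has 5.
Division/multiplication keeps the fewest: 2 significant figures.
Rounded: 4.7 × 10⁻¹ V.

4.7 × 10⁻¹ V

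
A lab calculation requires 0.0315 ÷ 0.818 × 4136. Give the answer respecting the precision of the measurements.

159

0.0315 ÷ 0.818 × 4136 = 159.271393643…
Multiplication/division keeps the fewest significant figures: 0.0315 → 3 s.f., 0.818 → 3 s.f., 4136 → 4 s.f.; limit is 3.
Rounded to 3 significant figures: 159.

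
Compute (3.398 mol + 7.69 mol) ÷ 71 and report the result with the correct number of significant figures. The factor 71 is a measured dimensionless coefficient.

0.16 mol

3.398 mol + 7.69 mol = 11.088 mol; the sum is limited to 2 decimal places (4 s.f.).
Carrying full precision, 11.088 ÷ 71 = 0.156169014085… mol; 71 has 2 s.f., so the result keeps min(4, 2) = 2 s.f.
Rounded to 2 significant figures: 0.16 mol.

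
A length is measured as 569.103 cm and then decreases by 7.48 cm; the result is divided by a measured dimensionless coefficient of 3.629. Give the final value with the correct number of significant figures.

154.8 cm

569.103 cm − 7.48 cm = 561.623 cm; the difference is limited to 2 decimal places (5 s.f.).
Carrying full precision, 561.623 ÷ 3.629 = 154.75971342… cm; 3.629 has 4 s.f., so the result keeps min(5, 4) = 4 s.f.
Rounded to 4 significant figures: 154.8 cm.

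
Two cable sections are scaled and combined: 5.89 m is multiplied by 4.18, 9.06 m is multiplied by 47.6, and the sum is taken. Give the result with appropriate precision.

456 m

5.89 × 4.18 = 24.6202 → 24.6 m (3 s.f., last digit at the 10^-1 place).
9.06 × 47.6 = 431.256 → 431 m (3 s.f., last digit at the 10^0 place).
Sum: 455.8762 m; keep the coarser place, 10^0.
Result: 456 m.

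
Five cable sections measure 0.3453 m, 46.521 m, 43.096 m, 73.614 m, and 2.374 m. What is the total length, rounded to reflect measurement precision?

165.950 m

0.3453 m + 46.521 m + 43.096 m + 73.614 m + 2.374 m = 165.9503 m.
Addition/subtraction keeps the fewest decimal places: 0.3453 → 4 decimal places, 46.521 → 3 decimal places, 43.096 → 3 decimal places, 73.614 → 3 decimal places, 2.374 → 3 decimal places; limit is 3.
Rounded to 3 decimal places: 165.950 m.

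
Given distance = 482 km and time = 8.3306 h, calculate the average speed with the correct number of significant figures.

57.9 km/h

average speed = 482 km ÷ 8.3306 h = 57.8589777447… km/h.
482 has 3 significant figures; 8.3306 has 5.
Division/multiplication keeps the fewest: 3 significant figures.
Rounded: 57.9 km/h.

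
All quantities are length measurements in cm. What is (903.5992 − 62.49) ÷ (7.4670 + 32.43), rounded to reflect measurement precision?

903.5992 − 62.49 = 841.1092, limited to 2 d.p. → 5 s.f.; 7.4670 + 32.43 = 39.8970, limited to 2 d.p. → 4 s.f.
Carrying full precision, 841.1092 ÷ 39.8970 = 21.0820161917…; keep min(5, 4) = 4 s.f.
Rounded to 4 significant figures: 21.08.

21.08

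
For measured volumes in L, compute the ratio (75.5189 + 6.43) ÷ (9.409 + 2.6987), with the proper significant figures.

6.768

75.5189 + 6.43 = 81.9489, limited to 2 d.p. → 4 s.f.; 9.409 + 2.6987 = 12.1077, limited to 3 d.p. → 5 s.f.
Carrying full precision, 81.9489 ÷ 12.1077 = 6.76832924503…; keep min(4, 5) = 4 s.f.
Rounded to 4 significant figures: 6.768.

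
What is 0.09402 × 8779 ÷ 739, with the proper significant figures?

0.09402 × 8779 ÷ 739 = 1.11691688769…
Multiplication/division keeps the fewest significant figures: 0.09402 → 4 s.f., 8779 → 4 s.f., 739 → 3 s.f.; limit is 3.
Rounded to 3 significant figures: 1.12.

1.12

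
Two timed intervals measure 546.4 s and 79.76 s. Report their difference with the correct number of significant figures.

546.4 s − 79.76 s = 466.64 s.
Addition/subtraction keeps the fewest decimal places: 546.4 → 1 decimal place, 79.76 → 2 decimal places; limit is 1.
Rounded to 1 decimal place: 466.6 s.

466.6 s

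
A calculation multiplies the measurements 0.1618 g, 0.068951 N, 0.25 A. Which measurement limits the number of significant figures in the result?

0.1618 g → 4 s.f.; 0.068951 N → 5 s.f.; 0.25 A → 2 s.f.
The fewest is 2 significant figures, from 0.25 A.

0.25 A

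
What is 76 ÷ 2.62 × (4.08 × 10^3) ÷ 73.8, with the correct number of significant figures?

1.6 × 10^3

76 ÷ 2.62 × (4.08 × 10^3) ÷ 73.8 = 1603.67405201…
Multiplication/division keeps the fewest significant figures: 76 → 2 s.f., 2.62 → 3 s.f., 4.08 × 10^3 → 3 s.f., 73.8 → 3 s.f.; limit is 2.
Rounded to 2 significant figures: 1.6 × 10^3.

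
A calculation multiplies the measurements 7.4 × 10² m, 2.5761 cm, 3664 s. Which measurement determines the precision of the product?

7.4 × 10² m

7.4 × 10² m → 2 s.f.; 2.5761 cm → 5 s.f.; 3664 s → 4 s.f.
The fewest is 2 significant figures, from 7.4 × 10² m.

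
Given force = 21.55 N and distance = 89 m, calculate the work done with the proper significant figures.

work done = 21.55 N × 89 m = 1917.95 J.
21.55 has 4 significant figures; 89 has 2.
Division/multiplication keeps the fewest: 2 significant figures.
Rounded: 1.9 × 10³ J.

1.9 × 10³ J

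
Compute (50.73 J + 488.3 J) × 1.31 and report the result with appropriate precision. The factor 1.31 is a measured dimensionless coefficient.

50.73 J + 488.3 J = 539.03 J; the sum is limited to 1 decimal place (4 s.f.).
Carrying full precision, 539.03 × 1.31 = 706.1293 J; 1.31 has 3 s.f., so the result keeps min(4, 3) = 3 s.f.
Rounded to 3 significant figures: 706 J.

706 J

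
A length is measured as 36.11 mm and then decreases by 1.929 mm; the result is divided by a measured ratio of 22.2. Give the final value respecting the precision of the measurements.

1.54 mm

36.11 mm − 1.929 mm = 34.181 mm; the difference is limited to 2 decimal places (4 s.f.).
Carrying full precision, 34.181 ÷ 22.2 = 1.53968468468… mm; 22.2 has 3 s.f., so the result keeps min(4, 3) = 3 s.f.
Rounded to 3 significant figures: 1.54 mm.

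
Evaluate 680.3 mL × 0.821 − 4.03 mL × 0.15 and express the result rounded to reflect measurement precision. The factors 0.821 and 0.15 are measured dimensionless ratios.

558 mL

680.3 × 0.821 = 558.5263 → 559 mL (3 s.f., last digit at the 10^0 place).
4.03 × 0.15 = 0.6045 → 0.60 mL (2 s.f., last digit at the 10^-2 place).
Difference: 557.9218 mL; keep the coarser place, 10^0.
Result: 558 mL.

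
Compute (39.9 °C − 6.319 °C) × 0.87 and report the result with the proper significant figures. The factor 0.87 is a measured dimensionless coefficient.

29 °C

39.9 °C − 6.319 °C = 33.581 °C; the difference is limited to 1 decimal place (3 s.f.).
Carrying full precision, 33.581 × 0.87 = 29.21547 °C; 0.87 has 2 s.f., so the result keeps min(3, 2) = 2 s.f.
Rounded to 2 significant figures: 29 °C.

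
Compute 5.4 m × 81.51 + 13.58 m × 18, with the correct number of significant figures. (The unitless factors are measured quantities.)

5.4 × 81.51 = 440.154 → 4.4 × 10^2 m (2 s.f., last digit at the 10^1 place).
13.58 × 18 = 244.44 → 2.4 × 10^2 m (2 s.f., last digit at the 10^1 place).
Sum: 684.594 m; keep the coarser place, 10^1.
Result: 6.8 × 10^2 m.

6.8 × 10^2 m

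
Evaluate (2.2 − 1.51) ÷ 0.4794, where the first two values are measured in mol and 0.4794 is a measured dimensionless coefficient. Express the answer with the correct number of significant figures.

1 mol

2.2 mol − 1.51 mol = 0.69 mol; the difference is limited to 1 decimal place (1 s.f.).
Carrying full precision, 0.69 ÷ 0.4794 = 1.4392991239… mol; 0.4794 has 4 s.f., so the result keeps min(1, 4) = 1 s.f.
Rounded to 1 significant figure: 1 mol.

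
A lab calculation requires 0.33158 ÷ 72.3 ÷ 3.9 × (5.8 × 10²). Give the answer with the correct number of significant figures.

0.33158 ÷ 72.3 ÷ 3.9 × (5.8 × 10²) = 0.682045607689…
Multiplication/division keeps the fewest significant figures: 0.33158 → 5 s.f., 72.3 → 3 s.f., 3.9 → 2 s.f., 5.8 × 10² → 2 s.f.; limit is 2.
Rounded to 2 significant figures: 0.68.

0.68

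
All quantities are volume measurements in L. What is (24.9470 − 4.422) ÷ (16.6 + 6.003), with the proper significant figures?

24.9470 − 4.422 = 20.5250, limited to 3 d.p. → 5 s.f.; 16.6 + 6.003 = 22.603, limited to 1 d.p. → 3 s.f.
Carrying full precision, 20.5250 ÷ 22.603 = 0.908065301066…; keep min(5, 3) = 3 s.f.
Rounded to 3 significant figures: 0.908.

0.908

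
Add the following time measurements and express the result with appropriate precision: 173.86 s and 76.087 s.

173.86 s + 76.087 s = 249.947 s.
Addition/subtraction keeps the fewest decimal places: 173.86 → 2 decimal places, 76.087 → 3 decimal places; limit is 2.
Rounded to 2 decimal places: 249.95 s.

249.95 s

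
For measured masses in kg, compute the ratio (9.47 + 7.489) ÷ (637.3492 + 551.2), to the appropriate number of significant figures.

9.47 + 7.489 = 16.959, limited to 2 d.p. → 4 s.f.; 637.3492 + 551.2 = 1188.5492, limited to 1 d.p. → 5 s.f.
Carrying full precision, 16.959 ÷ 1188.5492 = 0.0142686562744…; keep min(4, 5) = 4 s.f.
Rounded to 4 significant figures: 0.01427.

0.01427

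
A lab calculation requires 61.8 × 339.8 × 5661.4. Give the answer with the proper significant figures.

61.8 × 339.8 × 5661.4 = 118887361.896
Multiplication/division keeps the fewest significant figures: 61.8 → 3 s.f., 339.8 → 4 s.f., 5661.4 → 5 s.f.; limit is 3.
Rounded to 3 significant figures: 1.19 × 10⁸.

1.19 × 10⁸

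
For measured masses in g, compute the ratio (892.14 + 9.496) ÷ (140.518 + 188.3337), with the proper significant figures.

2.7418

892.14 + 9.496 = 901.636, limited to 2 d.p. → 5 s.f.; 140.518 + 188.3337 = 328.8517, limited to 3 d.p. → 6 s.f.
Carrying full precision, 901.636 ÷ 328.8517 = 2.7417708347…; keep min(5, 6) = 5 s.f.
Rounded to 5 significant figures: 2.7418.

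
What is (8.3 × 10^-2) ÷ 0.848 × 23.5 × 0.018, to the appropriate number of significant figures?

0.041

(8.3 × 10^-2) ÷ 0.848 × 23.5 × 0.018 = 0.0414021226415…
Multiplication/division keeps the fewest significant figures: 8.3 × 10^-2 → 2 s.f., 0.848 → 3 s.f., 23.5 → 3 s.f., 0.018 → 2 s.f.; limit is 2.
Rounded to 2 significant figures: 0.041.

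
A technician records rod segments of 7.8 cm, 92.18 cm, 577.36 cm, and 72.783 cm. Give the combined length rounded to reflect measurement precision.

7.8 cm + 92.18 cm + 577.36 cm + 72.783 cm = 750.123 cm.
Addition/subtraction keeps the fewest decimal places: 7.8 → 1 decimal place, 92.18 → 2 decimal places, 577.36 → 2 decimal places, 72.783 → 3 decimal places; limit is 1.
Rounded to 1 decimal place: 750.1 cm.

750.1 cm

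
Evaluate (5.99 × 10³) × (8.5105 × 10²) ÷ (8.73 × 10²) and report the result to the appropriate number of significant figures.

(5.99 × 10³) × (8.5105 × 10²) ÷ (8.73 × 10²) = 5839.39232532…
Multiplication/division keeps the fewest significant figures: 5.99 × 10³ → 3 s.f., 8.5105 × 10² → 5 s.f., 8.73 × 10² → 3 s.f.; limit is 3.
Rounded to 3 significant figures: 5.84 × 10³.

5.84 × 10³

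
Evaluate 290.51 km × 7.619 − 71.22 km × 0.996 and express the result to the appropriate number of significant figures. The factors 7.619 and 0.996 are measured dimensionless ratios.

290.51 × 7.619 = 2213.39569 → 2213 km (4 s.f., last digit at the 10^0 place).
71.22 × 0.996 = 70.93512 → 70.9 km (3 s.f., last digit at the 10^-1 place).
Difference: 2142.46057 km; keep the coarser place, 10^0.
Result: 2142 km.

2142 km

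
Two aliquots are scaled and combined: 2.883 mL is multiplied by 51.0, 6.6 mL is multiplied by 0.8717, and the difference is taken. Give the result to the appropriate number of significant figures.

1.41 × 10² mL

2.883 × 51.0 = 147.033 → 147 mL (3 s.f., last digit at the 10^0 place).
6.6 × 0.8717 = 5.75322 → 5.8 mL (2 s.f., last digit at the 10^-1 place).
Difference: 141.27978 mL; keep the coarser place, 10^0.
Result: 1.41 × 10² mL.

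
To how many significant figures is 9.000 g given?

4

9.000: trailing zeros after a decimal point are significant.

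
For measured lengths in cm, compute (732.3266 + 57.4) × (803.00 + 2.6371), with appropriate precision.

6.362 × 10^5 cm²

732.3266 + 57.4 = 789.7266, limited to 1 d.p. → 4 s.f.; 803.00 + 2.6371 = 805.6371, limited to 2 d.p. → 5 s.f.
Carrying full precision, 789.7266 × 805.6371 = 636233.047817…; keep min(4, 5) = 4 s.f.
Rounded to 4 significant figures: 6.362 × 10^5 cm².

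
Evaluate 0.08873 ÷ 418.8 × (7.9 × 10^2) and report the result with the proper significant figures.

0.17

0.08873 ÷ 418.8 × (7.9 × 10^2) = 0.167375119389…
Multiplication/division keeps the fewest significant figures: 0.08873 → 4 s.f., 418.8 → 4 s.f., 7.9 × 10^2 → 2 s.f.; limit is 2.
Rounded to 2 significant figures: 0.17.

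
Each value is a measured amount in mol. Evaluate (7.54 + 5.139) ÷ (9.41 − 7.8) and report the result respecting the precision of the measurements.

7.9

7.54 + 5.139 = 12.679, limited to 2 d.p. → 4 s.f.; 9.41 − 7.8 = 1.61, limited to 1 d.p. → 2 s.f.
Carrying full precision, 12.679 ÷ 1.61 = 7.8751552795…; keep min(4, 2) = 2 s.f.
Rounded to 2 significant figures: 7.9.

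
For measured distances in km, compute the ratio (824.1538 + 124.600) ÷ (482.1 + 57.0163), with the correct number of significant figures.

824.1538 + 124.600 = 948.7538, limited to 3 d.p. → 6 s.f.; 482.1 + 57.0163 = 539.1163, limited to 1 d.p. → 4 s.f.
Carrying full precision, 948.7538 ÷ 539.1163 = 1.759831413…; keep min(6, 4) = 4 s.f.
Rounded to 4 significant figures: 1.760.

1.760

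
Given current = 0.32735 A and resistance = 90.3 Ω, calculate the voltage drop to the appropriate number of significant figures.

voltage drop = 0.32735 A × 90.3 Ω = 29.559705 V.
0.32735 has 5 significant figures; 90.3 has 3.
Division/multiplication keeps the fewest: 3 significant figures.
Rounded: 29.6 V.

29.6 V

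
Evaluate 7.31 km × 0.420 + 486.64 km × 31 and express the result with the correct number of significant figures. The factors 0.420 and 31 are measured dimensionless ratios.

7.31 × 0.420 = 3.0702 → 3.07 km (3 s.f., last digit at the 10^-2 place).
486.64 × 31 = 15085.84 → 1.5 × 10^4 km (2 s.f., last digit at the 10^3 place).
Sum: 15088.9102 km; keep the coarser place, 10^3.
Result: 1.5 × 10^4 km.

1.5 × 10^4 km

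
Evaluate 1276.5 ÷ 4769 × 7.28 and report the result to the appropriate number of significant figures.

1.95

1276.5 ÷ 4769 × 7.28 = 1.94860977144…
Multiplication/division keeps the fewest significant figures: 1276.5 → 5 s.f., 4769 → 4 s.f., 7.28 → 3 s.f.; limit is 3.
Rounded to 3 significant figures: 1.95.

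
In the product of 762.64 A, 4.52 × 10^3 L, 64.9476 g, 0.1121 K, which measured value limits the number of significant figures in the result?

4.52 × 10^3 L

762.64 A → 5 s.f.; 4.52 × 10^3 L → 3 s.f.; 64.9476 g → 6 s.f.; 0.1121 K → 4 s.f.
The fewest is 3 significant figures, from 4.52 × 10^3 L.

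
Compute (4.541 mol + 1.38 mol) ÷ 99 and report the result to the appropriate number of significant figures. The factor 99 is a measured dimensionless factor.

4.541 mol + 1.38 mol = 5.921 mol; the sum is limited to 2 decimal places (3 s.f.).
Carrying full precision, 5.921 ÷ 99 = 0.0598080808081… mol; 99 has 2 s.f., so the result keeps min(3, 2) = 2 s.f.
Rounded to 2 significant figures: 0.060 mol.

0.060 mol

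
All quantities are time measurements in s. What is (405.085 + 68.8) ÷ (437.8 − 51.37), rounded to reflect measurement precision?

405.085 + 68.8 = 473.885, limited to 1 d.p. → 4 s.f.; 437.8 − 51.37 = 386.43, limited to 1 d.p. → 4 s.f.
Carrying full precision, 473.885 ÷ 386.43 = 1.22631524468…; keep min(4, 4) = 4 s.f.
Rounded to 4 significant figures: 1.226.

1.226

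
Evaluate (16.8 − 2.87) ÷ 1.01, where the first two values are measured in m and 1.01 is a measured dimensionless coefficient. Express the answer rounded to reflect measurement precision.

13.8 m

16.8 m − 2.87 m = 13.93 m; the difference is limited to 1 decimal place (3 s.f.).
Carrying full precision, 13.93 ÷ 1.01 = 13.7920792079… m; 1.01 has 3 s.f., so the result keeps min(3, 3) = 3 s.f.
Rounded to 3 significant figures: 13.8 m.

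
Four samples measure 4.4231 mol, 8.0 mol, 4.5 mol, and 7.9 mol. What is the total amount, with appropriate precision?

24.8 mol

4.4231 mol + 8.0 mol + 4.5 mol + 7.9 mol = 24.8231 mol.
Addition/subtraction keeps the fewest decimal places: 4.4231 → 4 decimal places, 8.0 → 1 decimal place, 4.5 → 1 decimal place, 7.9 → 1 decimal place; limit is 1.
Rounded to 1 decimal place: 24.8 mol.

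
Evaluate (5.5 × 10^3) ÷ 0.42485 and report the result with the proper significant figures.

(5.5 × 10^3) ÷ 0.42485 = 12945.7455573…
Multiplication/division keeps the fewest significant figures: 5.5 × 10^3 → 2 s.f., 0.42485 → 5 s.f.; limit is 2.
Rounded to 2 significant figures: 1.3 × 10^4.

1.3 × 10^4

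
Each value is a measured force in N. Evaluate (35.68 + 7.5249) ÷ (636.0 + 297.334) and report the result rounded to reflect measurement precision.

0.04629

35.68 + 7.5249 = 43.2049, limited to 2 d.p. → 4 s.f.; 636.0 + 297.334 = 933.334, limited to 1 d.p. → 4 s.f.
Carrying full precision, 43.2049 ÷ 933.334 = 0.0462909312208…; keep min(4, 4) = 4 s.f.
Rounded to 4 significant figures: 0.04629.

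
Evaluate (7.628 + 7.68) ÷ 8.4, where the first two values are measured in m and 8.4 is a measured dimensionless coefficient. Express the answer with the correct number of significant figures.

7.628 m + 7.68 m = 15.308 m; the sum is limited to 2 decimal places (4 s.f.).
Carrying full precision, 15.308 ÷ 8.4 = 1.82238095238… m; 8.4 has 2 s.f., so the result keeps min(4, 2) = 2 s.f.
Rounded to 2 significant figures: 1.8 m.

1.8 m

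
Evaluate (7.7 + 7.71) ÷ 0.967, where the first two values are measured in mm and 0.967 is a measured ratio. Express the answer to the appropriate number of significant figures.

15.9 mm

7.7 mm + 7.71 mm = 15.41 mm; the sum is limited to 1 decimal place (3 s.f.).
Carrying full precision, 15.41 ÷ 0.967 = 15.9358841779… mm; 0.967 has 3 s.f., so the result keeps min(3, 3) = 3 s.f.
Rounded to 3 significant figures: 15.9 mm.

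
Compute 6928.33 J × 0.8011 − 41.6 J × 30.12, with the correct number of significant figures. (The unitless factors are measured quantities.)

6928.33 × 0.8011 = 5550.285163 → 5.550 × 10^3 J (4 s.f., last digit at the 10^0 place).
41.6 × 30.12 = 1252.992 → 1.25 × 10^3 J (3 s.f., last digit at the 10^1 place).
Difference: 4297.293163 J; keep the coarser place, 10^1.
Result: 4.30 × 10^3 J.

4.30 × 10^3 J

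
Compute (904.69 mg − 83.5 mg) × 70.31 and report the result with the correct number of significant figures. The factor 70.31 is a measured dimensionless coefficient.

5.774 × 10^4 mg

904.69 mg − 83.5 mg = 821.19 mg; the difference is limited to 1 decimal place (4 s.f.).
Carrying full precision, 821.19 × 70.31 = 57737.8689 mg; 70.31 has 4 s.f., so the result keeps min(4, 4) = 4 s.f.
Rounded to 4 significant figures: 5.774 × 10^4 mg.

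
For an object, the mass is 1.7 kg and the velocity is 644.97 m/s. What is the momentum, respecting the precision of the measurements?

1.1 × 10³ kg·m/s

momentum = 1.7 kg × 644.97 m/s = 1096.449 kg·m/s.
1.7 has 2 significant figures; 644.97 has 5.
Division/multiplication keeps the fewest: 2 significant figures.
Rounded: 1.1 × 10³ kg·m/s.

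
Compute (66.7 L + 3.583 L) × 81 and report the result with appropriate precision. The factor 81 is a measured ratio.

5.7 × 10^3 L

66.7 L + 3.583 L = 70.283 L; the sum is limited to 1 decimal place (3 s.f.).
Carrying full precision, 70.283 × 81 = 5692.923 L; 81 has 2 s.f., so the result keeps min(3, 2) = 2 s.f.
Rounded to 2 significant figures: 5.7 × 10^3 L.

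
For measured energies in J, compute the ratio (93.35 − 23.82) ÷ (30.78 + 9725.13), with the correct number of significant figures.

93.35 − 23.82 = 69.53, limited to 2 d.p. → 4 s.f.; 30.78 + 9725.13 = 9755.91, limited to 2 d.p. → 6 s.f.
Carrying full precision, 69.53 ÷ 9755.91 = 0.00712696201584…; keep min(4, 6) = 4 s.f.
Rounded to 4 significant figures: 0.007127.

0.007127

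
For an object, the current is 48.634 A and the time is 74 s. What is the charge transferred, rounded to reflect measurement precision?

charge transferred = 48.634 A × 74 s = 3598.916 C.
48.634 has 5 significant figures; 74 has 2.
Division/multiplication keeps the fewest: 2 significant figures.
Rounded: 3.6 × 10^3 C.

3.6 × 10^3 C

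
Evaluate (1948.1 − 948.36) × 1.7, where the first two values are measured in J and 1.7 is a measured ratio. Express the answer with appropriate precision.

1948.1 J − 948.36 J = 999.74 J; the difference is limited to 1 decimal place (4 s.f.).
Carrying full precision, 999.74 × 1.7 = 1699.558 J; 1.7 has 2 s.f., so the result keeps min(4, 2) = 2 s.f.
Rounded to 2 significant figures: 1.7 × 10³ J.

1.7 × 10³ J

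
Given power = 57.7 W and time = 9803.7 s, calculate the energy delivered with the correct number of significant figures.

5.66 × 10^5 J

energy delivered = 57.7 W × 9803.7 s = 565673.49 J.
57.7 has 3 significant figures; 9803.7 has 5.
Division/multiplication keeps the fewest: 3 significant figures.
Rounded: 5.66 × 10^5 J.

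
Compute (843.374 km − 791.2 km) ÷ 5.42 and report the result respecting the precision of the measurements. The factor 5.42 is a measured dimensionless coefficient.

9.63 km

843.374 km − 791.2 km = 52.174 km; the difference is limited to 1 decimal place (3 s.f.).
Carrying full precision, 52.174 ÷ 5.42 = 9.62619926199… km; 5.42 has 3 s.f., so the result keeps min(3, 3) = 3 s.f.
Rounded to 3 significant figures: 9.63 km.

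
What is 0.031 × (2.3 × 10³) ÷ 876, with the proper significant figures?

0.081

0.031 × (2.3 × 10³) ÷ 876 = 0.0813926940639…
Multiplication/division keeps the fewest significant figures: 0.031 → 2 s.f., 2.3 × 10³ → 2 s.f., 876 → 3 s.f.; limit is 2.
Rounded to 2 significant figures: 0.081.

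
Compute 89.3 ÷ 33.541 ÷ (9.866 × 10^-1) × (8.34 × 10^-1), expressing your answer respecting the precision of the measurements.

89.3 ÷ 33.541 ÷ (9.866 × 10^-1) × (8.34 × 10^-1) = 2.25061076467…
Multiplication/division keeps the fewest significant figures: 89.3 → 3 s.f., 33.541 → 5 s.f., 9.866 × 10^-1 → 4 s.f., 8.34 × 10^-1 → 3 s.f.; limit is 3.
Rounded to 3 significant figures: 2.25.

2.25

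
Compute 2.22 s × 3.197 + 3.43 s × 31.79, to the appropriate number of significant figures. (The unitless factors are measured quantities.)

116 s

2.22 × 3.197 = 7.09734 → 7.10 s (3 s.f., last digit at the 10^-2 place).
3.43 × 31.79 = 109.0397 → 109 s (3 s.f., last digit at the 10^0 place).
Sum: 116.13704 s; keep the coarser place, 10^0.
Result: 116 s.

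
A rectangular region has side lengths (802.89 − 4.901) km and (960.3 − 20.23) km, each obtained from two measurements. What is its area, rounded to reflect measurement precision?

802.89 − 4.901 = 797.989, limited to 2 d.p. → 5 s.f.; 960.3 − 20.23 = 940.07, limited to 1 d.p. → 4 s.f.
Carrying full precision, 797.989 × 940.07 = 750165.51923; keep min(5, 4) = 4 s.f.
Rounded to 4 significant figures: 7.502 × 10^5 km².

7.502 × 10^5 km²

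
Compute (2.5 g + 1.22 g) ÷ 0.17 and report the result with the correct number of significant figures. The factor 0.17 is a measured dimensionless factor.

2.5 g + 1.22 g = 3.72 g; the sum is limited to 1 decimal place (2 s.f.).
Carrying full precision, 3.72 ÷ 0.17 = 21.8823529412… g; 0.17 has 2 s.f., so the result keeps min(2, 2) = 2 s.f.
Rounded to 2 significant figures: 22 g.

22 g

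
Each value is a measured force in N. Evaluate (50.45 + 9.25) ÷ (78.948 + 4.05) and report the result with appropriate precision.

50.45 + 9.25 = 59.70, limited to 2 d.p. → 4 s.f.; 78.948 + 4.05 = 82.998, limited to 2 d.p. → 4 s.f.
Carrying full precision, 59.70 ÷ 82.998 = 0.71929444083…; keep min(4, 4) = 4 s.f.
Rounded to 4 significant figures: 0.7193.

0.7193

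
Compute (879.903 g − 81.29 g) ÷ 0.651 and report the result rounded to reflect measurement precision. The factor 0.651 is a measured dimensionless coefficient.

879.903 g − 81.29 g = 798.613 g; the difference is limited to 2 decimal places (5 s.f.).
Carrying full precision, 798.613 ÷ 0.651 = 1226.74807988… g; 0.651 has 3 s.f., so the result keeps min(5, 3) = 3 s.f.
Rounded to 3 significant figures: 1.23 × 10³ g.

1.23 × 10³ g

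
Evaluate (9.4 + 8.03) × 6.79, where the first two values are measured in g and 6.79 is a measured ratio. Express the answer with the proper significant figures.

118 g

9.4 g + 8.03 g = 17.43 g; the sum is limited to 1 decimal place (3 s.f.).
Carrying full precision, 17.43 × 6.79 = 118.3497 g; 6.79 has 3 s.f., so the result keeps min(3, 3) = 3 s.f.
Rounded to 3 significant figures: 118 g.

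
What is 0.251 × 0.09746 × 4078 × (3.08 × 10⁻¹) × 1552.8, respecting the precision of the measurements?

0.251 × 0.09746 × 4078 × (3.08 × 10⁻¹) × 1552.8 = 47710.4583547…
Multiplication/division keeps the fewest significant figures: 0.251 → 3 s.f., 0.09746 → 4 s.f., 4078 → 4 s.f., 3.08 × 10⁻¹ → 3 s.f., 1552.8 → 5 s.f.; limit is 3.
Rounded to 3 significant figures: 4.77 × 10⁴.

4.77 × 10⁴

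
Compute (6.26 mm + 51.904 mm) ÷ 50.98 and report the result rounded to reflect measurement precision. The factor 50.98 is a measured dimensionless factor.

6.26 mm + 51.904 mm = 58.164 mm; the sum is limited to 2 decimal places (4 s.f.).
Carrying full precision, 58.164 ÷ 50.98 = 1.14091800706… mm; 50.98 has 4 s.f., so the result keeps min(4, 4) = 4 s.f.
Rounded to 4 significant figures: 1.141 mm.

1.141 mm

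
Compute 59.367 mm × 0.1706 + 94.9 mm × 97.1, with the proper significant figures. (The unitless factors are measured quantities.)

9.22 × 10³ mm

59.367 × 0.1706 = 10.1280102 → 10.13 mm (4 s.f., last digit at the 10^-2 place).
94.9 × 97.1 = 9214.79 → 9.21 × 10³ mm (3 s.f., last digit at the 10^1 place).
Sum: 9224.9180102 mm; keep the coarser place, 10^1.
Result: 9.22 × 10³ mm.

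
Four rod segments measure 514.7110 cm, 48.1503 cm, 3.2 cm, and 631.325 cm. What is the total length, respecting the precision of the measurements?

1.1974 × 10³ cm

514.7110 cm + 48.1503 cm + 3.2 cm + 631.325 cm = 1197.3863 cm.
Addition/subtraction keeps the fewest decimal places: 514.7110 → 4 decimal places, 48.1503 → 4 decimal places, 3.2 → 1 decimal place, 631.325 → 3 decimal places; limit is 1.
Rounded to 1 decimal place: 1.1974 × 10³ cm.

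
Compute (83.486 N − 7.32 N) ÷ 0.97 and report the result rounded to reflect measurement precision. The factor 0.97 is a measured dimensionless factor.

79 N

83.486 N − 7.32 N = 76.166 N; the difference is limited to 2 decimal places (4 s.f.).
Carrying full precision, 76.166 ÷ 0.97 = 78.5216494845… N; 0.97 has 2 s.f., so the result keeps min(4, 2) = 2 s.f.
Rounded to 2 significant figures: 79 N.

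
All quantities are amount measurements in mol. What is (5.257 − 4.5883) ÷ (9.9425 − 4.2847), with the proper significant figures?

0.118

5.257 − 4.5883 = 0.6687, limited to 3 d.p. → 3 s.f.; 9.9425 − 4.2847 = 5.6578, limited to 4 d.p. → 5 s.f.
Carrying full precision, 0.6687 ÷ 5.6578 = 0.118190816218…; keep min(3, 5) = 3 s.f.
Rounded to 3 significant figures: 0.118.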